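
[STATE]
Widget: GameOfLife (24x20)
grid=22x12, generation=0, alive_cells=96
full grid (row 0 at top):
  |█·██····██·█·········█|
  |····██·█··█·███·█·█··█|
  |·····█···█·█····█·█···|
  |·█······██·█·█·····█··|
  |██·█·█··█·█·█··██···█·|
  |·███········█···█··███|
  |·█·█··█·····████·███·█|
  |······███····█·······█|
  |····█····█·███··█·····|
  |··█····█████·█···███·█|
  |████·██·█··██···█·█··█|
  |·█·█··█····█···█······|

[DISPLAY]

Gen: 0                  
█·██····██·█·········█  
····██·█··█·███·█·█··█  
·····█···█·█····█·█···  
·█······██·█·█·····█··  
██·█·█··█·█·█··██···█·  
·███········█···█··███  
·█·█··█·····████·███·█  
······███····█·······█  
····█····█·███··█·····  
··█····█████·█···███·█  
████·██·█··██···█·█··█  
·█·█··█····█···█······  
                        
                        
                        
                        
                        
                        
                        


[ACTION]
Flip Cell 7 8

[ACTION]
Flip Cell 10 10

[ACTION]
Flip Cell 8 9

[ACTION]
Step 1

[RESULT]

Gen: 1                  
···██···██████········  
···████·····██·█······  
····███··█·█··██··██··  
███·█···█··█···███·█··  
█··██···█·█·██·██····█  
···█········█········█  
·█·█··██····█·██████·█  
·····███···█···████·█·  
······█··█·█·██··██·█·  
··█·█████····█··█·███·  
█··████·█·······█·███·  
██·█████··███·········  
                        
                        
                        
                        
                        
                        
                        


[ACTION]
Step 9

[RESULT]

Gen: 10                 
······█·██···███····█·  
······█···██········█·  
·········██···█···█·██  
········█·······█····█  
········███···█·█····█  
·████·········█·███··█  
·██·····████·██·····██  
·██····██··█··█·······  
··█··········█··█··█··  
···█·█·····█···█······  
·········██······██···  
············██···██···  
                        
                        
                        
                        
                        
                        
                        


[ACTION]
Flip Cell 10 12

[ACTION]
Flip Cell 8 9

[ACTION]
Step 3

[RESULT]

Gen: 13                 
········█·██·█······█·  
······██····█······█·█  
·······█·██·██····██·█  
·······█···█·······█·█  
··██···███·····███··█·  
·█·█···█··█······█····  
·█·█··██·······█·█··██  
·█·█···█··█·····██··██  
·█·█····███··█·█·█····  
··██····█··█·█····█···  
··········█······███··  
······················  
                        
                        
                        
                        
                        
                        
                        


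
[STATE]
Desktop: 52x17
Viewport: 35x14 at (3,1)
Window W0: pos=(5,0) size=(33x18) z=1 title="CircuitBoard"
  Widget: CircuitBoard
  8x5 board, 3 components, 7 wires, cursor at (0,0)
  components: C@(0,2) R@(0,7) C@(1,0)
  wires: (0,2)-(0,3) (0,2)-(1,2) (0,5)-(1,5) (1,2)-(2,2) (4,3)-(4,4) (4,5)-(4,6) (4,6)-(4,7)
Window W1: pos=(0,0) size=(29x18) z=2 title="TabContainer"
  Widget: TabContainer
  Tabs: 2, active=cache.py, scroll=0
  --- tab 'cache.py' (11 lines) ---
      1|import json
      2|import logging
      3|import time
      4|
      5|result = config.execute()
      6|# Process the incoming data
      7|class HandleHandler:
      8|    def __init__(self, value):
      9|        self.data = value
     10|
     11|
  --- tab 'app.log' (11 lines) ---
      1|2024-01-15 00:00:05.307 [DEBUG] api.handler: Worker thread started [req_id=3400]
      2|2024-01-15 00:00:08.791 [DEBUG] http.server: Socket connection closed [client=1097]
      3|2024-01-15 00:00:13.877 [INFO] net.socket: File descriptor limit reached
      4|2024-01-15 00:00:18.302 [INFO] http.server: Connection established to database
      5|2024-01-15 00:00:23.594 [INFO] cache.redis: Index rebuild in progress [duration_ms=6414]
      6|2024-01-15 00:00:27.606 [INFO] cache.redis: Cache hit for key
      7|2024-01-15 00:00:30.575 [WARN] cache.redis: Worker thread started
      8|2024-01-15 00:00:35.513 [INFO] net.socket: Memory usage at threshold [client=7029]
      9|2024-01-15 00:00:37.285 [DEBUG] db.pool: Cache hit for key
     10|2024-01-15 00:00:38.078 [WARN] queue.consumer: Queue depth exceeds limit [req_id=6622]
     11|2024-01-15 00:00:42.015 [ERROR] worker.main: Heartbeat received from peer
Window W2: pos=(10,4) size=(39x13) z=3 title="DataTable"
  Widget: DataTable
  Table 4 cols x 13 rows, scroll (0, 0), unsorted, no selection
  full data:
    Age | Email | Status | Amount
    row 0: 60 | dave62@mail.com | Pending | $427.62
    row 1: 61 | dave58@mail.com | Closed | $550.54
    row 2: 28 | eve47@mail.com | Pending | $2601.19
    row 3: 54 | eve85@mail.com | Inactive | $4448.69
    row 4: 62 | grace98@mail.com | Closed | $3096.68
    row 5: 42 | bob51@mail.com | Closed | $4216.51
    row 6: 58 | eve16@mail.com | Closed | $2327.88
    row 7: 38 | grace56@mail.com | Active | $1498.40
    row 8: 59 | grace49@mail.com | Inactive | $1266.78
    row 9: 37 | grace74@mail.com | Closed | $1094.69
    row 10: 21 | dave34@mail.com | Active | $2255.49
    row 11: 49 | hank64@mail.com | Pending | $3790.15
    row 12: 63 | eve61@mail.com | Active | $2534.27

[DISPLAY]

abContainer              ┃        ┃
─────────────────────────┨────────┨
ache.py]│ app.log        ┃        ┃
───────┏━━━━━━━━━━━━━━━━━━━━━━━━━━━
port js┃ DataTable                 
port lo┠───────────────────────────
port ti┃Age│Email           │Status
       ┃───┼────────────────┼──────
sult = ┃60 │dave62@mail.com │Pendin
Process┃61 │dave58@mail.com │Closed
ass Han┃28 │eve47@mail.com  │Pendin
  def _┃54 │eve85@mail.com  │Inacti
      s┃62 │grace98@mail.com│Closed
       ┃42 │bob51@mail.com  │Closed


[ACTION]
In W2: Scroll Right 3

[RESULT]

abContainer              ┃        ┃
─────────────────────────┨────────┨
ache.py]│ app.log        ┃        ┃
───────┏━━━━━━━━━━━━━━━━━━━━━━━━━━━
port js┃ DataTable                 
port lo┠───────────────────────────
port ti┃ge│Email           │Status 
       ┃──┼────────────────┼───────
sult = ┃0 │dave62@mail.com │Pending
Process┃1 │dave58@mail.com │Closed 
ass Han┃8 │eve47@mail.com  │Pending
  def _┃4 │eve85@mail.com  │Inactiv
      s┃2 │grace98@mail.com│Closed 
       ┃2 │bob51@mail.com  │Closed 


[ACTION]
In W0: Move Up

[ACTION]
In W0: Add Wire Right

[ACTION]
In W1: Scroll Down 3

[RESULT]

abContainer              ┃        ┃
─────────────────────────┨────────┨
ache.py]│ app.log        ┃        ┃
───────┏━━━━━━━━━━━━━━━━━━━━━━━━━━━
       ┃ DataTable                 
sult = ┠───────────────────────────
Process┃ge│Email           │Status 
ass Han┃──┼────────────────┼───────
  def _┃0 │dave62@mail.com │Pending
      s┃1 │dave58@mail.com │Closed 
       ┃8 │eve47@mail.com  │Pending
       ┃4 │eve85@mail.com  │Inactiv
       ┃2 │grace98@mail.com│Closed 
       ┃2 │bob51@mail.com  │Closed 


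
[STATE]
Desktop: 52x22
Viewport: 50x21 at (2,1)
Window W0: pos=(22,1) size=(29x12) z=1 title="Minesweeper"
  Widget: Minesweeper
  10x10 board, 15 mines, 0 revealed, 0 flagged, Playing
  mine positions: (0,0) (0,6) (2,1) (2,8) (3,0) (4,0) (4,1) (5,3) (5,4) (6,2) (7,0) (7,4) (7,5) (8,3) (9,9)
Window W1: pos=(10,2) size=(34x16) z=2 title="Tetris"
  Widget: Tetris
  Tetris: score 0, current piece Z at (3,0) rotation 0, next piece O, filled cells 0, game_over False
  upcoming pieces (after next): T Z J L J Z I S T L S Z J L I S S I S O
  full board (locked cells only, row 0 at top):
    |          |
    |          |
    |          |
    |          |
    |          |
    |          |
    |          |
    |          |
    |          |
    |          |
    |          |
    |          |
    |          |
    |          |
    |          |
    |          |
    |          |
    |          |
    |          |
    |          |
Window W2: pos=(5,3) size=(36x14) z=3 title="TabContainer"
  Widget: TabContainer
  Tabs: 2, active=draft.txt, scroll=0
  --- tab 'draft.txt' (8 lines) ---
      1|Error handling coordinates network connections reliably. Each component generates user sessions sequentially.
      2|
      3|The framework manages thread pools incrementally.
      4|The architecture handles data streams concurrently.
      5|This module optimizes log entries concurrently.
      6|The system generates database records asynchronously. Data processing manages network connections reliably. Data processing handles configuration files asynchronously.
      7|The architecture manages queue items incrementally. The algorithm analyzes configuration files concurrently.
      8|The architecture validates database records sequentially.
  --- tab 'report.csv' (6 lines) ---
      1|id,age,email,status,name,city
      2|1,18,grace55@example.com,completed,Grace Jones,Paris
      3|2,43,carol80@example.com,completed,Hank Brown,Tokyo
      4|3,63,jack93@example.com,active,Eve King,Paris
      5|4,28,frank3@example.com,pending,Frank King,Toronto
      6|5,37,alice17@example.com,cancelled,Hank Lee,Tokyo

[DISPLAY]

                    ┏━━━━━━━━━━━━━━━━━━━━━━━━━━━┓ 
        ┏━━━━━━━━━━━━━━━━━━━━━━━━━━━━━━━━┓      ┃ 
   ┏━━━━━━━━━━━━━━━━━━━━━━━━━━━━━━━━━━┓  ┃──────┨ 
   ┃ TabContainer                     ┃──┨      ┃ 
   ┠──────────────────────────────────┨  ┃      ┃ 
   ┃[draft.txt]│ report.csv           ┃  ┃      ┃ 
   ┃──────────────────────────────────┃  ┃      ┃ 
   ┃Error handling coordinates network┃  ┃      ┃ 
   ┃                                  ┃  ┃      ┃ 
   ┃The framework manages thread pools┃  ┃      ┃ 
   ┃The architecture handles data stre┃  ┃      ┃ 
   ┃This module optimizes log entries ┃  ┃━━━━━━┛ 
   ┃The system generates database reco┃  ┃        
   ┃The architecture manages queue ite┃  ┃        
   ┃The architecture validates databas┃  ┃        
   ┗━━━━━━━━━━━━━━━━━━━━━━━━━━━━━━━━━━┛  ┃        
        ┗━━━━━━━━━━━━━━━━━━━━━━━━━━━━━━━━┛        
                                                  
                                                  
                                                  
                                                  


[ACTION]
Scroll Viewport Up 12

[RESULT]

                                                  
                    ┏━━━━━━━━━━━━━━━━━━━━━━━━━━━┓ 
        ┏━━━━━━━━━━━━━━━━━━━━━━━━━━━━━━━━┓      ┃ 
   ┏━━━━━━━━━━━━━━━━━━━━━━━━━━━━━━━━━━┓  ┃──────┨ 
   ┃ TabContainer                     ┃──┨      ┃ 
   ┠──────────────────────────────────┨  ┃      ┃ 
   ┃[draft.txt]│ report.csv           ┃  ┃      ┃ 
   ┃──────────────────────────────────┃  ┃      ┃ 
   ┃Error handling coordinates network┃  ┃      ┃ 
   ┃                                  ┃  ┃      ┃ 
   ┃The framework manages thread pools┃  ┃      ┃ 
   ┃The architecture handles data stre┃  ┃      ┃ 
   ┃This module optimizes log entries ┃  ┃━━━━━━┛ 
   ┃The system generates database reco┃  ┃        
   ┃The architecture manages queue ite┃  ┃        
   ┃The architecture validates databas┃  ┃        
   ┗━━━━━━━━━━━━━━━━━━━━━━━━━━━━━━━━━━┛  ┃        
        ┗━━━━━━━━━━━━━━━━━━━━━━━━━━━━━━━━┛        
                                                  
                                                  
                                                  


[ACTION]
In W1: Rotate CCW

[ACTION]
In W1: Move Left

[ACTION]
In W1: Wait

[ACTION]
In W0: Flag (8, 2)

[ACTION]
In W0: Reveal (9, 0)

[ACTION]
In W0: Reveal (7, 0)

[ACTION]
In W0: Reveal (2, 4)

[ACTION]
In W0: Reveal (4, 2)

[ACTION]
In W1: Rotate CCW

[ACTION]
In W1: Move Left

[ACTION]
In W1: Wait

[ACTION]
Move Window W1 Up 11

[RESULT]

        ┏━━━━━━━━━━━━━━━━━━━━━━━━━━━━━━━━┓        
        ┃ Tetris                         ┃━━━━━━┓ 
        ┠────────────────────────────────┨      ┃ 
   ┏━━━━━━━━━━━━━━━━━━━━━━━━━━━━━━━━━━┓  ┃──────┨ 
   ┃ TabContainer                     ┃  ┃      ┃ 
   ┠──────────────────────────────────┨  ┃      ┃ 
   ┃[draft.txt]│ report.csv           ┃  ┃      ┃ 
   ┃──────────────────────────────────┃  ┃      ┃ 
   ┃Error handling coordinates network┃  ┃      ┃ 
   ┃                                  ┃  ┃      ┃ 
   ┃The framework manages thread pools┃  ┃      ┃ 
   ┃The architecture handles data stre┃  ┃      ┃ 
   ┃This module optimizes log entries ┃  ┃━━━━━━┛ 
   ┃The system generates database reco┃  ┃        
   ┃The architecture manages queue ite┃  ┃        
   ┃The architecture validates databas┃━━┛        
   ┗━━━━━━━━━━━━━━━━━━━━━━━━━━━━━━━━━━┛           
                                                  
                                                  
                                                  
                                                  


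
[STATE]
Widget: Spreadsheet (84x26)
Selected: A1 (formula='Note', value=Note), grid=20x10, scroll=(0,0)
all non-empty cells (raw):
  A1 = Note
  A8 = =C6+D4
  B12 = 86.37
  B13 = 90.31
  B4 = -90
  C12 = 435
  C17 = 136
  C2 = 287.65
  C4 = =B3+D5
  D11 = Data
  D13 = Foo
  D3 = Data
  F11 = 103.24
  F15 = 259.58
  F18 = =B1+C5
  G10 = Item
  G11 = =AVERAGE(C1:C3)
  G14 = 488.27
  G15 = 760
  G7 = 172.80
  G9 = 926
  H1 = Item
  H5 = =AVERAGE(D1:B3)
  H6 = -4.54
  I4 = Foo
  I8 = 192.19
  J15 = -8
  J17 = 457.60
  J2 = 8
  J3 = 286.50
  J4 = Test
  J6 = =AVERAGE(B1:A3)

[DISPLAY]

A1: Note                                                                            
       A       B       C       D       E       F       G       H       I       J    
------------------------------------------------------------------------------------
  1 [Note]         0       0       0       0       0       0Item           0       0
  2        0       0  287.65       0       0       0       0       0       0       8
  3        0       0       0Data           0       0       0       0       0  286.50
  4        0     -90       0       0       0       0       0       0Foo     Test    
  5        0       0       0       0       0       0       0   35.96       0       0
  6        0       0       0       0       0       0       0   -4.54       0       0
  7        0       0       0       0       0       0  172.80       0       0       0
  8        0       0       0       0       0       0       0       0  192.19       0
  9        0       0       0       0       0       0     926       0       0       0
 10        0       0       0       0       0       0Item           0       0       0
 11        0       0       0Data           0  103.24   95.88       0       0       0
 12        0   86.37     435       0       0       0       0       0       0       0
 13        0   90.31       0Foo            0       0       0       0       0       0
 14        0       0       0       0       0       0  488.27       0       0       0
 15        0       0       0       0       0  259.58     760       0       0      -8
 16        0       0       0       0       0       0       0       0       0       0
 17        0       0     136       0       0       0       0       0       0  457.60
 18        0       0       0       0       0       0       0       0       0       0
 19        0       0       0       0       0       0       0       0       0       0
 20        0       0       0       0       0       0       0       0       0       0
                                                                                    
                                                                                    
                                                                                    


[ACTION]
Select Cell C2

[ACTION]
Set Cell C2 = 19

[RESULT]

C2: 19                                                                              
       A       B       C       D       E       F       G       H       I       J    
------------------------------------------------------------------------------------
  1 Note           0       0       0       0       0       0Item           0       0
  2        0       0    [19]       0       0       0       0       0       0       8
  3        0       0       0Data           0       0       0       0       0  286.50
  4        0     -90       0       0       0       0       0       0Foo     Test    
  5        0       0       0       0       0       0       0    2.38       0       0
  6        0       0       0       0       0       0       0   -4.54       0       0
  7        0       0       0       0       0       0  172.80       0       0       0
  8        0       0       0       0       0       0       0       0  192.19       0
  9        0       0       0       0       0       0     926       0       0       0
 10        0       0       0       0       0       0Item           0       0       0
 11        0       0       0Data           0  103.24    6.33       0       0       0
 12        0   86.37     435       0       0       0       0       0       0       0
 13        0   90.31       0Foo            0       0       0       0       0       0
 14        0       0       0       0       0       0  488.27       0       0       0
 15        0       0       0       0       0  259.58     760       0       0      -8
 16        0       0       0       0       0       0       0       0       0       0
 17        0       0     136       0       0       0       0       0       0  457.60
 18        0       0       0       0       0       0       0       0       0       0
 19        0       0       0       0       0       0       0       0       0       0
 20        0       0       0       0       0       0       0       0       0       0
                                                                                    
                                                                                    
                                                                                    


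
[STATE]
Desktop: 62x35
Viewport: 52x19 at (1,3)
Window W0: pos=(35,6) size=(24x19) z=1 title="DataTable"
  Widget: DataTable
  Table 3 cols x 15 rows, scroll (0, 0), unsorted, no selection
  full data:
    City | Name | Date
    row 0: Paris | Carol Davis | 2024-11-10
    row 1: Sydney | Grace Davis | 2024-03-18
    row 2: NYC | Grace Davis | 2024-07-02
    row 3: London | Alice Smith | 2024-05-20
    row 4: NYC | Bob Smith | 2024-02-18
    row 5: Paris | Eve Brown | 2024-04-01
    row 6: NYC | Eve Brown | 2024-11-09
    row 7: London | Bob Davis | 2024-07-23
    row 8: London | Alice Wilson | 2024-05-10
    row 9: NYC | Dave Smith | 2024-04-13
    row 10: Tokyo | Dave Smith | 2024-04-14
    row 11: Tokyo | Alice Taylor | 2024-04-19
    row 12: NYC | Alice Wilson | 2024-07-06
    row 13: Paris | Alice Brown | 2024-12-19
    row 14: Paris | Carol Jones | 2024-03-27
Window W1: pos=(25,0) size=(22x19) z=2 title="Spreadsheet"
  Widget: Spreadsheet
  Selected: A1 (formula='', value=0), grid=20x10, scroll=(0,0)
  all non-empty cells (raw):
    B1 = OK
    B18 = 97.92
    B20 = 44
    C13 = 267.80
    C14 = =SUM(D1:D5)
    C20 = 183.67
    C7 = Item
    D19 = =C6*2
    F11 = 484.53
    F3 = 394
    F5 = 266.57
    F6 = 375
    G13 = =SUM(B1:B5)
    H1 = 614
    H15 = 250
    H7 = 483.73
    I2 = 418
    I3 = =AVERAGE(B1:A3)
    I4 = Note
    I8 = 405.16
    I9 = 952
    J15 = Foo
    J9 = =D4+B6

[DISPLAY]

                        ┃A1:                 ┃      
                        ┃       A       B    ┃      
                        ┃--------------------┃      
                        ┃  1      [0]OK      ┃━━━━━━
                        ┃  2        0       0┃      
                        ┃  3        0       0┃──────
                        ┃  4        0       0┃      
                        ┃  5        0       0┃──────
                        ┃  6        0       0┃l Davi
                        ┃  7        0       0┃e Davi
                        ┃  8        0       0┃e Davi
                        ┃  9        0       0┃e Smit
                        ┃ 10        0       0┃Smith 
                        ┃ 11        0       0┃Brown 
                        ┃ 12        0       0┃Brown 
                        ┗━━━━━━━━━━━━━━━━━━━━┛Davis 
                                  ┃London│Alice Wils
                                  ┃NYC   │Dave Smith
                                  ┃Tokyo │Dave Smith


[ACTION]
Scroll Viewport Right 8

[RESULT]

                ┃A1:                 ┃              
                ┃       A       B    ┃              
                ┃--------------------┃              
                ┃  1      [0]OK      ┃━━━━━━━━━━━┓  
                ┃  2        0       0┃           ┃  
                ┃  3        0       0┃───────────┨  
                ┃  4        0       0┃        │Da┃  
                ┃  5        0       0┃────────┼──┃  
                ┃  6        0       0┃l Davis │20┃  
                ┃  7        0       0┃e Davis │20┃  
                ┃  8        0       0┃e Davis │20┃  
                ┃  9        0       0┃e Smith │20┃  
                ┃ 10        0       0┃Smith   │20┃  
                ┃ 11        0       0┃Brown   │20┃  
                ┃ 12        0       0┃Brown   │20┃  
                ┗━━━━━━━━━━━━━━━━━━━━┛Davis   │20┃  
                          ┃London│Alice Wilson│20┃  
                          ┃NYC   │Dave Smith  │20┃  
                          ┃Tokyo │Dave Smith  │20┃  


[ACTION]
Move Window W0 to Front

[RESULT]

                ┃A1:                 ┃              
                ┃       A       B    ┃              
                ┃--------------------┃              
                ┃  1      ┏━━━━━━━━━━━━━━━━━━━━━━┓  
                ┃  2      ┃ DataTable            ┃  
                ┃  3      ┠──────────────────────┨  
                ┃  4      ┃City  │Name        │Da┃  
                ┃  5      ┃──────┼────────────┼──┃  
                ┃  6      ┃Paris │Carol Davis │20┃  
                ┃  7      ┃Sydney│Grace Davis │20┃  
                ┃  8      ┃NYC   │Grace Davis │20┃  
                ┃  9      ┃London│Alice Smith │20┃  
                ┃ 10      ┃NYC   │Bob Smith   │20┃  
                ┃ 11      ┃Paris │Eve Brown   │20┃  
                ┃ 12      ┃NYC   │Eve Brown   │20┃  
                ┗━━━━━━━━━┃London│Bob Davis   │20┃  
                          ┃London│Alice Wilson│20┃  
                          ┃NYC   │Dave Smith  │20┃  
                          ┃Tokyo │Dave Smith  │20┃  


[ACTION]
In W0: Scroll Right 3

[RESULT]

                ┃A1:                 ┃              
                ┃       A       B    ┃              
                ┃--------------------┃              
                ┃  1      ┏━━━━━━━━━━━━━━━━━━━━━━┓  
                ┃  2      ┃ DataTable            ┃  
                ┃  3      ┠──────────────────────┨  
                ┃  4      ┃y  │Name        │Date ┃  
                ┃  5      ┃───┼────────────┼─────┃  
                ┃  6      ┃is │Carol Davis │2024-┃  
                ┃  7      ┃ney│Grace Davis │2024-┃  
                ┃  8      ┃   │Grace Davis │2024-┃  
                ┃  9      ┃don│Alice Smith │2024-┃  
                ┃ 10      ┃   │Bob Smith   │2024-┃  
                ┃ 11      ┃is │Eve Brown   │2024-┃  
                ┃ 12      ┃   │Eve Brown   │2024-┃  
                ┗━━━━━━━━━┃don│Bob Davis   │2024-┃  
                          ┃don│Alice Wilson│2024-┃  
                          ┃   │Dave Smith  │2024-┃  
                          ┃yo │Dave Smith  │2024-┃  


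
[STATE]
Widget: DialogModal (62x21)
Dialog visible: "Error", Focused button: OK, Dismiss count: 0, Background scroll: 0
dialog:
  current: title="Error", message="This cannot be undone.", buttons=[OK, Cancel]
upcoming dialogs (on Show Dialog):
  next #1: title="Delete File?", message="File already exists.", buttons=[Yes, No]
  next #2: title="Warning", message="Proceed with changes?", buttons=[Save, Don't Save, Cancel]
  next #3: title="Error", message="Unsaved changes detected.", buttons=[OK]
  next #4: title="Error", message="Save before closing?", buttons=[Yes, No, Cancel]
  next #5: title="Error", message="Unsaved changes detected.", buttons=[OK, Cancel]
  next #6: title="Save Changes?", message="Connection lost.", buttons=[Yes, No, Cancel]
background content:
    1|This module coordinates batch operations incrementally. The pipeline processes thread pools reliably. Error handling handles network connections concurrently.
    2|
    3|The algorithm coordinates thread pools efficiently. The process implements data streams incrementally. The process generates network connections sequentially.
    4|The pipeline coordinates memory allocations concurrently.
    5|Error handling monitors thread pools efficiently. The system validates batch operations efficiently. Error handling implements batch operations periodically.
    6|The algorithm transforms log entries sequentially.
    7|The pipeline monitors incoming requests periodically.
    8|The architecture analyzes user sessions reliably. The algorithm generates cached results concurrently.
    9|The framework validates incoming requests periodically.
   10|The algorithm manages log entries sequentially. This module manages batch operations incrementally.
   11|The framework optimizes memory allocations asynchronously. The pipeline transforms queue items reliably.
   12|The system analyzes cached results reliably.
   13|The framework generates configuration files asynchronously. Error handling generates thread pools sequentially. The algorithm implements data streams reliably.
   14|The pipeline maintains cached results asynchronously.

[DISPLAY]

This module coordinates batch operations incrementally. The pi
                                                              
The algorithm coordinates thread pools efficiently. The proces
The pipeline coordinates memory allocations concurrently.     
Error handling monitors thread pools efficiently. The system v
The algorithm transforms log entries sequentially.            
The pipeline monitors incoming requests periodically.         
The architecture analyzes user sessions reliably. The algorith
The framework vali┌────────────────────────┐riodically.       
The algorithm mana│         Error          │ly. This module ma
The framework opti│ This cannot be undone. │synchronously. The
The system analyze│     [OK]  Cancel       │                  
The framework gene└────────────────────────┘asynchronously. Er
The pipeline maintains cached results asynchronously.         
                                                              
                                                              
                                                              
                                                              
                                                              
                                                              
                                                              


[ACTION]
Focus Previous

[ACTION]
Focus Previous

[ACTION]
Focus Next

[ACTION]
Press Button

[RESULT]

This module coordinates batch operations incrementally. The pi
                                                              
The algorithm coordinates thread pools efficiently. The proces
The pipeline coordinates memory allocations concurrently.     
Error handling monitors thread pools efficiently. The system v
The algorithm transforms log entries sequentially.            
The pipeline monitors incoming requests periodically.         
The architecture analyzes user sessions reliably. The algorith
The framework validates incoming requests periodically.       
The algorithm manages log entries sequentially. This module ma
The framework optimizes memory allocations asynchronously. The
The system analyzes cached results reliably.                  
The framework generates configuration files asynchronously. Er
The pipeline maintains cached results asynchronously.         
                                                              
                                                              
                                                              
                                                              
                                                              
                                                              
                                                              


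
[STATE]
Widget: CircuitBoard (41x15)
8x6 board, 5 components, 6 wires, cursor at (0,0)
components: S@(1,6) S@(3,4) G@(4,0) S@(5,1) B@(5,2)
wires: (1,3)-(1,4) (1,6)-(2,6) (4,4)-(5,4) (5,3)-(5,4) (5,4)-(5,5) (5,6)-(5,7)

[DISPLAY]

   0 1 2 3 4 5 6 7                       
0  [.]                                   
                                         
1               · ─ ·       S            
                            │            
2                           ·            
                                         
3                   S                    
                                         
4   G               ·                    
                    │                    
5       S   B   · ─ · ─ ·   · ─ ·        
Cursor: (0,0)                            
                                         
                                         


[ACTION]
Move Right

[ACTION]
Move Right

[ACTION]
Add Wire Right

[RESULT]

   0 1 2 3 4 5 6 7                       
0          [.]─ ·                        
                                         
1               · ─ ·       S            
                            │            
2                           ·            
                                         
3                   S                    
                                         
4   G               ·                    
                    │                    
5       S   B   · ─ · ─ ·   · ─ ·        
Cursor: (0,2)                            
                                         
                                         


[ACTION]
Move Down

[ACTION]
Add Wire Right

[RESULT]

   0 1 2 3 4 5 6 7                       
0           · ─ ·                        
                                         
1          [.]─ · ─ ·       S            
                            │            
2                           ·            
                                         
3                   S                    
                                         
4   G               ·                    
                    │                    
5       S   B   · ─ · ─ ·   · ─ ·        
Cursor: (1,2)                            
                                         
                                         


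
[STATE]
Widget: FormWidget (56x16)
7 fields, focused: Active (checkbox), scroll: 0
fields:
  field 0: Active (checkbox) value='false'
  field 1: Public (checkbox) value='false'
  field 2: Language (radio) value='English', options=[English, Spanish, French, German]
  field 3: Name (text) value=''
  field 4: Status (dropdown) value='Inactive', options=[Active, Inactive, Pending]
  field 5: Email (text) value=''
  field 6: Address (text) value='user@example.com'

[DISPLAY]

> Active:     [ ]                                       
  Public:     [ ]                                       
  Language:   (●) English  ( ) Spanish  ( ) French  ( ) 
  Name:       [                                        ]
  Status:     [Inactive                               ▼]
  Email:      [                                        ]
  Address:    [user@example.com                        ]
                                                        
                                                        
                                                        
                                                        
                                                        
                                                        
                                                        
                                                        
                                                        


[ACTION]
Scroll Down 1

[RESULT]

  Public:     [ ]                                       
  Language:   (●) English  ( ) Spanish  ( ) French  ( ) 
  Name:       [                                        ]
  Status:     [Inactive                               ▼]
  Email:      [                                        ]
  Address:    [user@example.com                        ]
                                                        
                                                        
                                                        
                                                        
                                                        
                                                        
                                                        
                                                        
                                                        
                                                        


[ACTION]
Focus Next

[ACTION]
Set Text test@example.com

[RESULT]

> Public:     [ ]                                       
  Language:   (●) English  ( ) Spanish  ( ) French  ( ) 
  Name:       [                                        ]
  Status:     [Inactive                               ▼]
  Email:      [                                        ]
  Address:    [user@example.com                        ]
                                                        
                                                        
                                                        
                                                        
                                                        
                                                        
                                                        
                                                        
                                                        
                                                        


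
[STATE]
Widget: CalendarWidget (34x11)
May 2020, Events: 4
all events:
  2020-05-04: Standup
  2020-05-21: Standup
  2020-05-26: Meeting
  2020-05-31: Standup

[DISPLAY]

             May 2020             
Mo Tu We Th Fr Sa Su              
             1  2  3              
 4*  5  6  7  8  9 10             
11 12 13 14 15 16 17              
18 19 20 21* 22 23 24             
25 26* 27 28 29 30 31*            
                                  
                                  
                                  
                                  


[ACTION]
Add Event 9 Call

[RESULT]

             May 2020             
Mo Tu We Th Fr Sa Su              
             1  2  3              
 4*  5  6  7  8  9* 10            
11 12 13 14 15 16 17              
18 19 20 21* 22 23 24             
25 26* 27 28 29 30 31*            
                                  
                                  
                                  
                                  


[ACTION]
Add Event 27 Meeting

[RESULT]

             May 2020             
Mo Tu We Th Fr Sa Su              
             1  2  3              
 4*  5  6  7  8  9* 10            
11 12 13 14 15 16 17              
18 19 20 21* 22 23 24             
25 26* 27* 28 29 30 31*           
                                  
                                  
                                  
                                  


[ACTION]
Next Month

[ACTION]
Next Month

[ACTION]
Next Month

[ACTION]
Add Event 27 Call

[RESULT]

           August 2020            
Mo Tu We Th Fr Sa Su              
                1  2              
 3  4  5  6  7  8  9              
10 11 12 13 14 15 16              
17 18 19 20 21 22 23              
24 25 26 27* 28 29 30             
31                                
                                  
                                  
                                  
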